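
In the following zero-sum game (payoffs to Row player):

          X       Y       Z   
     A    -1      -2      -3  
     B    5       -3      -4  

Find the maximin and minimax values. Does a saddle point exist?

Maximin = -3, Minimax = -3, Saddle: True

Work:
Row minimums: [-3, -4] → maximin = -3
Column maximums: [5, -2, -3] → minimax = -3
Saddle point exists! Game value = -3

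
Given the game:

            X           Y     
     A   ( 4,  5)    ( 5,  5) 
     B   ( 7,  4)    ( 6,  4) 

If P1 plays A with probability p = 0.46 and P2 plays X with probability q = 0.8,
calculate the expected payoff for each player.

E[P1] = 5.604, E[P2] = 4.46

Work:
E[P1] = p·q·π₁(A,X) + p·(1-q)·π₁(A,Y) + (1-p)·q·π₁(B,X) + (1-p)·(1-q)·π₁(B,Y)
= 0.46·0.8·4 + 0.46·0.2·5 + 0.54·0.8·7 + 0.54·0.2·6
= 5.604

E[P2] = 4.46 (similar calculation)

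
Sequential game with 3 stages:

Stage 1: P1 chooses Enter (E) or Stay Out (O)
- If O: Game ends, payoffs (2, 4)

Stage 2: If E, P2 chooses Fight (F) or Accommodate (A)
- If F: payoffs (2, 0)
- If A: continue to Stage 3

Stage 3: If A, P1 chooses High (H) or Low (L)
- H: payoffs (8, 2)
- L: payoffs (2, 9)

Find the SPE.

SPE: (E, A, H); Outcome (8, 2)

Work:
Stage 3: P1 chooses H (8 vs 2)
Stage 2: P2: F->0, A->2 (anticipating H). Choose A
Stage 1: P1: O->2, E->8 (anticipating A, H). Choose E
SPE path: E -> A -> H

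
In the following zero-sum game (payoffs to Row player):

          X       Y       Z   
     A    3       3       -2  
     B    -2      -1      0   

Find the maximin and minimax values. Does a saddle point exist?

Maximin = -2, Minimax = 0, Saddle: False

Work:
Row minimums: [-2, -2] → maximin = -2
Column maximums: [3, 3, 0] → minimax = 0
No saddle point (maximin ≠ minimax). Mixed strategy needed.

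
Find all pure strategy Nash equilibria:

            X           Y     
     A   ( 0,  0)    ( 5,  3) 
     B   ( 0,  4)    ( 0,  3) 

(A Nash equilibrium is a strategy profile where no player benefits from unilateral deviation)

Nash equilibrium: (A, Y), (B, X)

Work:
Best responses:
  P1 vs X: payoffs [0, 0] → best response A/B (payoff 0)
  P1 vs Y: payoffs [5, 0] → best response A (payoff 5)
  P2 vs A: payoffs [0, 3] → best response Y (payoff 3)
  P2 vs B: payoffs [4, 3] → best response X (payoff 4)
Mutual best responses: (A,Y), (B,X) → Nash equilibria.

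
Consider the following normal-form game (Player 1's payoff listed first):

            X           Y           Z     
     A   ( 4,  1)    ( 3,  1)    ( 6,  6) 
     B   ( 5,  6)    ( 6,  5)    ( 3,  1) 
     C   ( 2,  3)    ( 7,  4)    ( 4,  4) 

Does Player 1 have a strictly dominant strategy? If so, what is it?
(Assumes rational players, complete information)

No strictly dominant strategy exists for Player 1

Work:
A strategy strictly dominates another if it gives a strictly higher payoff against every opponent action. Compare each pair of P1's strategies column-by-column:
  A vs B: [4 vs 5, 3 vs 6, 6 vs 3] → A does not strictly dominate B (column X: 4 ≤ 5)
  A vs C: [4 vs 2, 3 vs 7, 6 vs 4] → A does not strictly dominate C (column Y: 3 ≤ 7)
  B vs A: [5 vs 4, 6 vs 3, 3 vs 6] → B does not strictly dominate A (column Z: 3 ≤ 6)
  B vs C: [5 vs 2, 6 vs 7, 3 vs 4] → B does not strictly dominate C (column Y: 6 ≤ 7)
  C vs A: [2 vs 4, 7 vs 3, 4 vs 6] → C does not strictly dominate A (column X: 2 ≤ 4)
  C vs B: [2 vs 5, 7 vs 6, 4 vs 3] → C does not strictly dominate B (column X: 2 ≤ 5)
No single strategy strictly dominates all others → no strictly dominant strategy.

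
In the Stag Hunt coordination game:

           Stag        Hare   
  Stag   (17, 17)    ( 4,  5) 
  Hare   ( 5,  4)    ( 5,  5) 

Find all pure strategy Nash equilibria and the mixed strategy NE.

Pure NE: (Stag, Stag) and (Hare, Hare); Mixed NE: p = 0.0769, q = 0.0769

Work:
Check pure NE:
(Stag, Stag): (17, 17) - no unilateral deviation beneficial
(Hare, Hare): (5, 5) - no unilateral deviation beneficial
Mixed NE: P1 plays Stag with p = 0.0769, P2 plays Stag with q = 0.0769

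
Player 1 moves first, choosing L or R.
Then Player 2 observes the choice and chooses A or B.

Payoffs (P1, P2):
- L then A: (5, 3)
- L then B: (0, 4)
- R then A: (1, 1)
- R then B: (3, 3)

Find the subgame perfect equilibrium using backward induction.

P1 plays R, P2 plays B after L and B after R; Payoff (3, 3)

Work:
Backward induction:
After L: P2 chooses B → P1 gets 0
After R: P2 chooses B → P1 gets 3
P1 chooses R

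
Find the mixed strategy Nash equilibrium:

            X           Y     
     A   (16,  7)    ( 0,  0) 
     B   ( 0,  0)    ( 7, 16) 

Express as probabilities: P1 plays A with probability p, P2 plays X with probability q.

p = 0.6957, q = 0.3043

Work:
Find probabilities that make opponent indifferent:
P2 chooses q to make P1 indifferent between A and B
P1 chooses p to make P2 indifferent between X and Y
Mixed NE: P1 plays (A: 0.6957, B: 0.3043), P2 plays (X: 0.3043, Y: 0.6957)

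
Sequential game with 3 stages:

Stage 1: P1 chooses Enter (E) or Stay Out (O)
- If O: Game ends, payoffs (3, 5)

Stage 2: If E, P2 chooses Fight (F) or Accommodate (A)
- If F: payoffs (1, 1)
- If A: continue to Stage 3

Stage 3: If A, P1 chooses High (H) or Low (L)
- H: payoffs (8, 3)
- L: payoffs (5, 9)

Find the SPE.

SPE: (E, A, H); Outcome (8, 3)

Work:
Stage 3: P1 chooses H (8 vs 5)
Stage 2: P2: F->1, A->3 (anticipating H). Choose A
Stage 1: P1: O->3, E->8 (anticipating A, H). Choose E
SPE path: E -> A -> H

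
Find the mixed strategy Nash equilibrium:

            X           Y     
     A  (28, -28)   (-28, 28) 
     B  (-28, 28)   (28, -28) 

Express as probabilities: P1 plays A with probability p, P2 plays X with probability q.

p = 0.5, q = 0.5

Work:
Find probabilities that make opponent indifferent:
P2 chooses q to make P1 indifferent between A and B
P1 chooses p to make P2 indifferent between X and Y
Mixed NE: P1 plays (A: 0.5, B: 0.5), P2 plays (X: 0.5, Y: 0.5)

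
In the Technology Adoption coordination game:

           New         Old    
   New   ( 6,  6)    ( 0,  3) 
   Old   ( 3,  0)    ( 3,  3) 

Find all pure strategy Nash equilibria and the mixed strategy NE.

Pure NE: (New, New) and (Old, Old); Mixed NE: p = 0.5, q = 0.5

Work:
Check pure NE:
(New, New): (6, 6) - no unilateral deviation beneficial
(Old, Old): (3, 3) - no unilateral deviation beneficial
Mixed NE: P1 plays New with p = 0.5, P2 plays New with q = 0.5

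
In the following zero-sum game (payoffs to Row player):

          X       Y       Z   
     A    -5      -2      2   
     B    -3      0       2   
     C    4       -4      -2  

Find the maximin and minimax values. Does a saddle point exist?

Maximin = -3, Minimax = 0, Saddle: False

Work:
Row minimums: [-5, -3, -4] → maximin = -3
Column maximums: [4, 0, 2] → minimax = 0
No saddle point (maximin ≠ minimax). Mixed strategy needed.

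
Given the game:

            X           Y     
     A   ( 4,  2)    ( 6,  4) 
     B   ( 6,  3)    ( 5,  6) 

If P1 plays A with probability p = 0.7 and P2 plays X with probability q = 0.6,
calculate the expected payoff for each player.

E[P1] = 5.04, E[P2] = 3.22

Work:
E[P1] = p·q·π₁(A,X) + p·(1-q)·π₁(A,Y) + (1-p)·q·π₁(B,X) + (1-p)·(1-q)·π₁(B,Y)
= 0.7·0.6·4 + 0.7·0.4·6 + 0.3·0.6·6 + 0.3·0.4·5
= 5.04

E[P2] = 3.22 (similar calculation)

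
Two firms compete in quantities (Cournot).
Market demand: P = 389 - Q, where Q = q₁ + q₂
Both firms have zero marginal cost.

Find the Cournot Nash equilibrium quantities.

q₁* = q₂* = 129.67; P* = 129.67

Work:
Profit: π_i = P·q_i = (a - q_i - q_j)·q_i
FOC: ∂π_i/∂q_i = a - 2q_i - q_j = 0
Reaction function: q_i = (389 - q_j)/2
Symmetry: q* = 389/3 = 129.67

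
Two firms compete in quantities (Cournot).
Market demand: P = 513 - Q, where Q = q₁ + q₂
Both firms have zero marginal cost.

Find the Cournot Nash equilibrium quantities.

q₁* = q₂* = 171.0; P* = 171.0

Work:
Profit: π_i = P·q_i = (a - q_i - q_j)·q_i
FOC: ∂π_i/∂q_i = a - 2q_i - q_j = 0
Reaction function: q_i = (513 - q_j)/2
Symmetry: q* = 513/3 = 171.0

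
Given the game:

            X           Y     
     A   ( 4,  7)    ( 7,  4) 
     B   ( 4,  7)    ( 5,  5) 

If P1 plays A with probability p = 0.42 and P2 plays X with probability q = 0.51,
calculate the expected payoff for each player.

E[P1] = 4.9016, E[P2] = 5.8142

Work:
E[P1] = p·q·π₁(A,X) + p·(1-q)·π₁(A,Y) + (1-p)·q·π₁(B,X) + (1-p)·(1-q)·π₁(B,Y)
= 0.42·0.51·4 + 0.42·0.49·7 + 0.58·0.51·4 + 0.58·0.49·5
= 4.9016

E[P2] = 5.8142 (similar calculation)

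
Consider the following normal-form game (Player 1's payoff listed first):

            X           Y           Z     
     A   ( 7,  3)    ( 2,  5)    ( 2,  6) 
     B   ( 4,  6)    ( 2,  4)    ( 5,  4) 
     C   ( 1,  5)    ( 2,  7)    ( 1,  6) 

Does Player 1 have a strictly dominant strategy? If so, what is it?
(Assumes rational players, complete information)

No strictly dominant strategy exists for Player 1

Work:
A strategy strictly dominates another if it gives a strictly higher payoff against every opponent action. Compare each pair of P1's strategies column-by-column:
  A vs B: [7 vs 4, 2 vs 2, 2 vs 5] → A does not strictly dominate B (column Y: 2 ≤ 2)
  A vs C: [7 vs 1, 2 vs 2, 2 vs 1] → A does not strictly dominate C (column Y: 2 ≤ 2)
  B vs A: [4 vs 7, 2 vs 2, 5 vs 2] → B does not strictly dominate A (column X: 4 ≤ 7)
  B vs C: [4 vs 1, 2 vs 2, 5 vs 1] → B does not strictly dominate C (column Y: 2 ≤ 2)
  C vs A: [1 vs 7, 2 vs 2, 1 vs 2] → C does not strictly dominate A (column X: 1 ≤ 7)
  C vs B: [1 vs 4, 2 vs 2, 1 vs 5] → C does not strictly dominate B (column X: 1 ≤ 4)
No single strategy strictly dominates all others → no strictly dominant strategy.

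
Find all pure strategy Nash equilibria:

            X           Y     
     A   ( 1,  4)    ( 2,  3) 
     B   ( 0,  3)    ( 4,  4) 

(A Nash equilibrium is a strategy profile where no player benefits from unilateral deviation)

Nash equilibrium: (A, X), (B, Y)

Work:
Best responses:
  P1 vs X: payoffs [1, 0] → best response A (payoff 1)
  P1 vs Y: payoffs [2, 4] → best response B (payoff 4)
  P2 vs A: payoffs [4, 3] → best response X (payoff 4)
  P2 vs B: payoffs [3, 4] → best response Y (payoff 4)
Mutual best responses: (A,X), (B,Y) → Nash equilibria.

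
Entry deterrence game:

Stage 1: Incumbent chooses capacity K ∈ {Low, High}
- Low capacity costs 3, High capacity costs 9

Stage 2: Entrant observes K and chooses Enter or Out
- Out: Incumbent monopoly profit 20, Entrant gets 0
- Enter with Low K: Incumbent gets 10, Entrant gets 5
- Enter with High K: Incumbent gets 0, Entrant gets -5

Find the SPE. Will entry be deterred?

SPE: (High, Enter|Low, Out|High); Entry deterred. Incumbent net profit = 11

Work:
After Low K: Entrant enters (5 > 0)
After High K: Entrant stays out (-5 < 0)
Incumbent: Low → 10−3=7, High → 20−9=11
Incumbent chooses High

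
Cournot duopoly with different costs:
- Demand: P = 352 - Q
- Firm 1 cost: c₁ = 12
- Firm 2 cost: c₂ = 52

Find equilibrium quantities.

q₁* = 126.67, q₂* = 86.67

Work:
Reaction: q₁ = (352 - 12 - q₂)/2
Reaction: q₂ = (352 - 52 - q₁)/2
Solve simultaneously:
q₁* = (352 - 2×12 + 52)/3 = 126.67
q₂* = (352 - 2×52 + 12)/3 = 86.67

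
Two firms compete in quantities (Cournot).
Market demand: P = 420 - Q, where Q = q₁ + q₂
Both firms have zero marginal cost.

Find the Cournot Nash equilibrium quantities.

q₁* = q₂* = 140.0; P* = 140.0

Work:
Profit: π_i = P·q_i = (a - q_i - q_j)·q_i
FOC: ∂π_i/∂q_i = a - 2q_i - q_j = 0
Reaction function: q_i = (420 - q_j)/2
Symmetry: q* = 420/3 = 140.0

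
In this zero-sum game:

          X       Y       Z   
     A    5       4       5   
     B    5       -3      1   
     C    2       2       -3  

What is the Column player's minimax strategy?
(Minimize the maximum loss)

Column should play Y, value = 4

Work:
Column player minimizes Row's maximum payoff:
Column X: max payoff to Row = 5
Column Y: max payoff to Row = 4
Column Z: max payoff to Row = 5
Minimum is 4, achieved by column Y.
Minimax strategy: Y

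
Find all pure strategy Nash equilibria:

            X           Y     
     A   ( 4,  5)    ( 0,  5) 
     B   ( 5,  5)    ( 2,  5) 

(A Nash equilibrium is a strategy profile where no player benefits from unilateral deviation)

Nash equilibrium: (B, X), (B, Y)

Work:
Best responses:
  P1 vs X: payoffs [4, 5] → best response B (payoff 5)
  P1 vs Y: payoffs [0, 2] → best response B (payoff 2)
  P2 vs A: payoffs [5, 5] → best response X/Y (payoff 5)
  P2 vs B: payoffs [5, 5] → best response X/Y (payoff 5)
Mutual best responses: (B,X), (B,Y) → Nash equilibria.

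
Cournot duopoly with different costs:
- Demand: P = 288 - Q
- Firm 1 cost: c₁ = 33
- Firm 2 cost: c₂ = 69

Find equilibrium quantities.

q₁* = 97.0, q₂* = 61.0

Work:
Reaction: q₁ = (288 - 33 - q₂)/2
Reaction: q₂ = (288 - 69 - q₁)/2
Solve simultaneously:
q₁* = (288 - 2×33 + 69)/3 = 97.0
q₂* = (288 - 2×69 + 33)/3 = 61.0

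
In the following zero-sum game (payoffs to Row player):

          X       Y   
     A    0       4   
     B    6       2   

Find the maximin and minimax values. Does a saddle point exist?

Maximin = 2, Minimax = 4, Saddle: False

Work:
Row minimums: [0, 2] → maximin = 2
Column maximums: [6, 4] → minimax = 4
No saddle point (maximin ≠ minimax). Mixed strategy needed.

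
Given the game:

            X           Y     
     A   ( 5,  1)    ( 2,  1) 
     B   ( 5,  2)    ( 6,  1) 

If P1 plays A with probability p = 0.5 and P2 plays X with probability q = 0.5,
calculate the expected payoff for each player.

E[P1] = 4.5, E[P2] = 1.25

Work:
E[P1] = p·q·π₁(A,X) + p·(1-q)·π₁(A,Y) + (1-p)·q·π₁(B,X) + (1-p)·(1-q)·π₁(B,Y)
= 0.5·0.5·5 + 0.5·0.5·2 + 0.5·0.5·5 + 0.5·0.5·6
= 4.5

E[P2] = 1.25 (similar calculation)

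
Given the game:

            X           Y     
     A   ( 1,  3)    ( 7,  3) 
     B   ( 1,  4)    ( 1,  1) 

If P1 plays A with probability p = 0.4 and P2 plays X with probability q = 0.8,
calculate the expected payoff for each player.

E[P1] = 1.48, E[P2] = 3.24

Work:
E[P1] = p·q·π₁(A,X) + p·(1-q)·π₁(A,Y) + (1-p)·q·π₁(B,X) + (1-p)·(1-q)·π₁(B,Y)
= 0.4·0.8·1 + 0.4·0.2·7 + 0.6·0.8·1 + 0.6·0.2·1
= 1.48

E[P2] = 3.24 (similar calculation)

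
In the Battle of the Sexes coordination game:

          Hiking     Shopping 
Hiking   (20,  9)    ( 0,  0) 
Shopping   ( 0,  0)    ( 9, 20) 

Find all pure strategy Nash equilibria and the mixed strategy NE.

Pure NE: (Hiking, Hiking) and (Shopping, Shopping); Mixed NE: p = 0.6897, q = 0.3103

Work:
Check pure NE:
(Hiking, Hiking): (20, 9) - no unilateral deviation beneficial
(Shopping, Shopping): (9, 20) - no unilateral deviation beneficial
Mixed NE: P1 plays Hiking with p = 0.6897, P2 plays Hiking with q = 0.3103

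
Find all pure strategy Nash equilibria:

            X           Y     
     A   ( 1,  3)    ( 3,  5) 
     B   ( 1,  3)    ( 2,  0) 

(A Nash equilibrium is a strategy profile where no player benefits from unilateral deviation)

Nash equilibrium: (A, Y), (B, X)

Work:
Best responses:
  P1 vs X: payoffs [1, 1] → best response A/B (payoff 1)
  P1 vs Y: payoffs [3, 2] → best response A (payoff 3)
  P2 vs A: payoffs [3, 5] → best response Y (payoff 5)
  P2 vs B: payoffs [3, 0] → best response X (payoff 3)
Mutual best responses: (A,Y), (B,X) → Nash equilibria.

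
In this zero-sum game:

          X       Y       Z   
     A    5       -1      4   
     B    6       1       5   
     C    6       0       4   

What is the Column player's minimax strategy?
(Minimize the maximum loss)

Column should play Y, value = 1

Work:
Column player minimizes Row's maximum payoff:
Column X: max payoff to Row = 6
Column Y: max payoff to Row = 1
Column Z: max payoff to Row = 5
Minimum is 1, achieved by column Y.
Minimax strategy: Y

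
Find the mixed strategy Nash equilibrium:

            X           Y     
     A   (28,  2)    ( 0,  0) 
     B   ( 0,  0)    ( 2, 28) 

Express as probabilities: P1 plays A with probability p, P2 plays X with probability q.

p = 0.9333, q = 0.0667

Work:
Find probabilities that make opponent indifferent:
P2 chooses q to make P1 indifferent between A and B
P1 chooses p to make P2 indifferent between X and Y
Mixed NE: P1 plays (A: 0.9333, B: 0.0667), P2 plays (X: 0.0667, Y: 0.9333)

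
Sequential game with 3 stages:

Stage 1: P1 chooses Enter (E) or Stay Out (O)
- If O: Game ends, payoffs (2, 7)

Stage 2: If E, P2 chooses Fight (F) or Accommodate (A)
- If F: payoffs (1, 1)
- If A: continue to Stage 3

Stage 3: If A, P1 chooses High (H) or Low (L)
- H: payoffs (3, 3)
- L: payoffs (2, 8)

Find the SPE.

SPE: (E, A, H); Outcome (3, 3)

Work:
Stage 3: P1 chooses H (3 vs 2)
Stage 2: P2: F->1, A->3 (anticipating H). Choose A
Stage 1: P1: O->2, E->3 (anticipating A, H). Choose E
SPE path: E -> A -> H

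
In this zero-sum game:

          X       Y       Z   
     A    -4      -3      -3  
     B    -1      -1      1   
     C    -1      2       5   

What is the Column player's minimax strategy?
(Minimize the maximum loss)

Column should play X, value = -1

Work:
Column player minimizes Row's maximum payoff:
Column X: max payoff to Row = -1
Column Y: max payoff to Row = 2
Column Z: max payoff to Row = 5
Minimum is -1, achieved by column X.
Minimax strategy: X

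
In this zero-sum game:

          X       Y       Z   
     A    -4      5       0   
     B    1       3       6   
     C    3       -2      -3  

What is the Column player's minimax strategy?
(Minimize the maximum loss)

Column should play X, value = 3

Work:
Column player minimizes Row's maximum payoff:
Column X: max payoff to Row = 3
Column Y: max payoff to Row = 5
Column Z: max payoff to Row = 6
Minimum is 3, achieved by column X.
Minimax strategy: X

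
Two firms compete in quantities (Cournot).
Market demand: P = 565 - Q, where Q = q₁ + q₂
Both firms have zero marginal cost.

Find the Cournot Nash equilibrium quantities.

q₁* = q₂* = 188.33; P* = 188.33

Work:
Profit: π_i = P·q_i = (a - q_i - q_j)·q_i
FOC: ∂π_i/∂q_i = a - 2q_i - q_j = 0
Reaction function: q_i = (565 - q_j)/2
Symmetry: q* = 565/3 = 188.33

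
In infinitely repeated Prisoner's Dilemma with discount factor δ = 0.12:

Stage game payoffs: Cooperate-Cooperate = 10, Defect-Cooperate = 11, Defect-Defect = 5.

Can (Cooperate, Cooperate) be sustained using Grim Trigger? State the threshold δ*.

δ* = 0.1667; since δ = 0.12 < 0.1667, cooperation cannot be sustained

Work:
For Grim Trigger:
Cooperate forever: 10/(1-δ)
Defect then punished: 11 + 5·δ/(1-δ)
Need: 10/(1-δ) ≥ 11 + 5·δ/(1-δ)
Solving: δ ≥ (T-R)/(T-P) = (11-10)/(11-5) = 0.1667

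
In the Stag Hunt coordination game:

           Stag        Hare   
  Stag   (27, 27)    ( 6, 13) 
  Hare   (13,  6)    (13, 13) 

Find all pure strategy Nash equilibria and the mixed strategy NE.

Pure NE: (Stag, Stag) and (Hare, Hare); Mixed NE: p = 0.3333, q = 0.3333

Work:
Check pure NE:
(Stag, Stag): (27, 27) - no unilateral deviation beneficial
(Hare, Hare): (13, 13) - no unilateral deviation beneficial
Mixed NE: P1 plays Stag with p = 0.3333, P2 plays Stag with q = 0.3333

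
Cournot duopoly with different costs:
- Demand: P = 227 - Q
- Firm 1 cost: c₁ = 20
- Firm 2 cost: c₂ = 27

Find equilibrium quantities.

q₁* = 71.33, q₂* = 64.33

Work:
Reaction: q₁ = (227 - 20 - q₂)/2
Reaction: q₂ = (227 - 27 - q₁)/2
Solve simultaneously:
q₁* = (227 - 2×20 + 27)/3 = 71.33
q₂* = (227 - 2×27 + 20)/3 = 64.33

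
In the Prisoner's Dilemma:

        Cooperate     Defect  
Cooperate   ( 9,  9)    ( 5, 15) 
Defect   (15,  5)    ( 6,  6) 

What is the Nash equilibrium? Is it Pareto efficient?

(Defect, Defect) is NE; not Pareto efficient

Work:
Defect dominates Cooperate for both players:
If P2 cooperates: Defect (15) > Cooperate (9)
If P2 defects: Defect (6) > Cooperate (5)
NE: (Defect, Defect) with payoff (6, 6)
But (Cooperate, Cooperate) = (9, 9) Pareto dominates (6, 6)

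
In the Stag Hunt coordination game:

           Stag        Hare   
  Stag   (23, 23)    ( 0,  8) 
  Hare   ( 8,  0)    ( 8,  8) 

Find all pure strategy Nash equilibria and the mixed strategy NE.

Pure NE: (Stag, Stag) and (Hare, Hare); Mixed NE: p = 0.3478, q = 0.3478

Work:
Check pure NE:
(Stag, Stag): (23, 23) - no unilateral deviation beneficial
(Hare, Hare): (8, 8) - no unilateral deviation beneficial
Mixed NE: P1 plays Stag with p = 0.3478, P2 plays Stag with q = 0.3478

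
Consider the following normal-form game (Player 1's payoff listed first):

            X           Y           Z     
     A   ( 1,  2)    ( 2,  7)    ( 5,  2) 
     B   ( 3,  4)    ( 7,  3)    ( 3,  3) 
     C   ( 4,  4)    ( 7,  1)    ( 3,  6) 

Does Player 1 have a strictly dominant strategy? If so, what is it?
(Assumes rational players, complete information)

No strictly dominant strategy exists for Player 1

Work:
A strategy strictly dominates another if it gives a strictly higher payoff against every opponent action. Compare each pair of P1's strategies column-by-column:
  A vs B: [1 vs 3, 2 vs 7, 5 vs 3] → A does not strictly dominate B (column X: 1 ≤ 3)
  A vs C: [1 vs 4, 2 vs 7, 5 vs 3] → A does not strictly dominate C (column X: 1 ≤ 4)
  B vs A: [3 vs 1, 7 vs 2, 3 vs 5] → B does not strictly dominate A (column Z: 3 ≤ 5)
  B vs C: [3 vs 4, 7 vs 7, 3 vs 3] → B does not strictly dominate C (column X: 3 ≤ 4)
  C vs A: [4 vs 1, 7 vs 2, 3 vs 5] → C does not strictly dominate A (column Z: 3 ≤ 5)
  C vs B: [4 vs 3, 7 vs 7, 3 vs 3] → C does not strictly dominate B (column Y: 7 ≤ 7)
No single strategy strictly dominates all others → no strictly dominant strategy.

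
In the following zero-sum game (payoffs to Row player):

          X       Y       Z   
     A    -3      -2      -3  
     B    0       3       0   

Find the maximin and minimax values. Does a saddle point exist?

Maximin = 0, Minimax = 0, Saddle: True

Work:
Row minimums: [-3, 0] → maximin = 0
Column maximums: [0, 3, 0] → minimax = 0
Saddle point exists! Game value = 0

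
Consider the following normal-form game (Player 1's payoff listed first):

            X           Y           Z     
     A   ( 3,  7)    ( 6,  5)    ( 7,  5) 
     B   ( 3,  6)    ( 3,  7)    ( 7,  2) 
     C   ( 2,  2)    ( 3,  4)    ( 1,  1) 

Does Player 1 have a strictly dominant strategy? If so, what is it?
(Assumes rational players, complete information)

No strictly dominant strategy exists for Player 1

Work:
A strategy strictly dominates another if it gives a strictly higher payoff against every opponent action. Compare each pair of P1's strategies column-by-column:
  A vs B: [3 vs 3, 6 vs 3, 7 vs 7] → A does not strictly dominate B (column X: 3 ≤ 3)
  A vs C: [3 vs 2, 6 vs 3, 7 vs 1] → A strictly dominates C
  B vs A: [3 vs 3, 3 vs 6, 7 vs 7] → B does not strictly dominate A (column X: 3 ≤ 3)
  B vs C: [3 vs 2, 3 vs 3, 7 vs 1] → B does not strictly dominate C (column Y: 3 ≤ 3)
  C vs A: [2 vs 3, 3 vs 6, 1 vs 7] → C does not strictly dominate A (column X: 2 ≤ 3)
  C vs B: [2 vs 3, 3 vs 3, 1 vs 7] → C does not strictly dominate B (column X: 2 ≤ 3)
No single strategy strictly dominates all others → no strictly dominant strategy.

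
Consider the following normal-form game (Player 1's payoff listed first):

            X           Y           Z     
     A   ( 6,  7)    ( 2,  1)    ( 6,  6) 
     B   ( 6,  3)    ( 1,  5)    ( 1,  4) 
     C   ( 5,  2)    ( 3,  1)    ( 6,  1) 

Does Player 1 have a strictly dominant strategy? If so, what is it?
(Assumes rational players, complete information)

No strictly dominant strategy exists for Player 1

Work:
A strategy strictly dominates another if it gives a strictly higher payoff against every opponent action. Compare each pair of P1's strategies column-by-column:
  A vs B: [6 vs 6, 2 vs 1, 6 vs 1] → A does not strictly dominate B (column X: 6 ≤ 6)
  A vs C: [6 vs 5, 2 vs 3, 6 vs 6] → A does not strictly dominate C (column Y: 2 ≤ 3)
  B vs A: [6 vs 6, 1 vs 2, 1 vs 6] → B does not strictly dominate A (column X: 6 ≤ 6)
  B vs C: [6 vs 5, 1 vs 3, 1 vs 6] → B does not strictly dominate C (column Y: 1 ≤ 3)
  C vs A: [5 vs 6, 3 vs 2, 6 vs 6] → C does not strictly dominate A (column X: 5 ≤ 6)
  C vs B: [5 vs 6, 3 vs 1, 6 vs 1] → C does not strictly dominate B (column X: 5 ≤ 6)
No single strategy strictly dominates all others → no strictly dominant strategy.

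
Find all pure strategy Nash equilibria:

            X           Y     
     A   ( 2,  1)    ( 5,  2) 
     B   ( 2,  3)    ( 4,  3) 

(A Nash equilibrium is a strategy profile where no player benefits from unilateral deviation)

Nash equilibrium: (A, Y), (B, X)

Work:
Best responses:
  P1 vs X: payoffs [2, 2] → best response A/B (payoff 2)
  P1 vs Y: payoffs [5, 4] → best response A (payoff 5)
  P2 vs A: payoffs [1, 2] → best response Y (payoff 2)
  P2 vs B: payoffs [3, 3] → best response X/Y (payoff 3)
Mutual best responses: (A,Y), (B,X) → Nash equilibria.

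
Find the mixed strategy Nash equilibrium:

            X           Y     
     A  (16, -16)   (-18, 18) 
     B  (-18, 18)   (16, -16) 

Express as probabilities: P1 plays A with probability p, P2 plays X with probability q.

p = 0.5, q = 0.5

Work:
Find probabilities that make opponent indifferent:
P2 chooses q to make P1 indifferent between A and B
P1 chooses p to make P2 indifferent between X and Y
Mixed NE: P1 plays (A: 0.5, B: 0.5), P2 plays (X: 0.5, Y: 0.5)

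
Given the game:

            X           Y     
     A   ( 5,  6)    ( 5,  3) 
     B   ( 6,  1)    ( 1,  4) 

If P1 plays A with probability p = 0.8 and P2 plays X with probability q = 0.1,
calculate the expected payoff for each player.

E[P1] = 4.3, E[P2] = 3.38

Work:
E[P1] = p·q·π₁(A,X) + p·(1-q)·π₁(A,Y) + (1-p)·q·π₁(B,X) + (1-p)·(1-q)·π₁(B,Y)
= 0.8·0.1·5 + 0.8·0.9·5 + 0.2·0.1·6 + 0.2·0.9·1
= 4.3

E[P2] = 3.38 (similar calculation)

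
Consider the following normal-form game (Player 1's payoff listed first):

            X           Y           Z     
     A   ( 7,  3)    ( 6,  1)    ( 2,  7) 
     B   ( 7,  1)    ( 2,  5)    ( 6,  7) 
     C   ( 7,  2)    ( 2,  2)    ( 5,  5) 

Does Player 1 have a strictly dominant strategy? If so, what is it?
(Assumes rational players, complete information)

No strictly dominant strategy exists for Player 1

Work:
A strategy strictly dominates another if it gives a strictly higher payoff against every opponent action. Compare each pair of P1's strategies column-by-column:
  A vs B: [7 vs 7, 6 vs 2, 2 vs 6] → A does not strictly dominate B (column X: 7 ≤ 7)
  A vs C: [7 vs 7, 6 vs 2, 2 vs 5] → A does not strictly dominate C (column X: 7 ≤ 7)
  B vs A: [7 vs 7, 2 vs 6, 6 vs 2] → B does not strictly dominate A (column X: 7 ≤ 7)
  B vs C: [7 vs 7, 2 vs 2, 6 vs 5] → B does not strictly dominate C (column X: 7 ≤ 7)
  C vs A: [7 vs 7, 2 vs 6, 5 vs 2] → C does not strictly dominate A (column X: 7 ≤ 7)
  C vs B: [7 vs 7, 2 vs 2, 5 vs 6] → C does not strictly dominate B (column X: 7 ≤ 7)
No single strategy strictly dominates all others → no strictly dominant strategy.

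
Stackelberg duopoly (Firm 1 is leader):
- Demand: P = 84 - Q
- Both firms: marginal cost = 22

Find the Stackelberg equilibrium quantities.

q₁* (leader) = 31.0, q₂* (follower) = 15.5

Work:
Follower's reaction: q₂ = (a - c - q₁)/2
Leader substitutes: π₁ = q₁·(a - q₁ - (a-c-q₁)/2 - c)
FOC: q₁* = (84 - 22)/2 = 31.00
Then: q₂* = (84 - 22 - 31.0)/2 = 15.50
Leader has first-mover advantage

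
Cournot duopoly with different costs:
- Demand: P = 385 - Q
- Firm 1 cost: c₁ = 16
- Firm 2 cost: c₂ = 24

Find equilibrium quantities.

q₁* = 125.67, q₂* = 117.67

Work:
Reaction: q₁ = (385 - 16 - q₂)/2
Reaction: q₂ = (385 - 24 - q₁)/2
Solve simultaneously:
q₁* = (385 - 2×16 + 24)/3 = 125.67
q₂* = (385 - 2×24 + 16)/3 = 117.67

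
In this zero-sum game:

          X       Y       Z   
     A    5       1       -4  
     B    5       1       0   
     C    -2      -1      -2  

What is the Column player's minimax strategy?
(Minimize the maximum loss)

Column should play Z, value = 0

Work:
Column player minimizes Row's maximum payoff:
Column X: max payoff to Row = 5
Column Y: max payoff to Row = 1
Column Z: max payoff to Row = 0
Minimum is 0, achieved by column Z.
Minimax strategy: Z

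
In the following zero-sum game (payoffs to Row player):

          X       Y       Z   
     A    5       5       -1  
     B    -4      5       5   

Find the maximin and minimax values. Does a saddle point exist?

Maximin = -1, Minimax = 5, Saddle: False

Work:
Row minimums: [-1, -4] → maximin = -1
Column maximums: [5, 5, 5] → minimax = 5
No saddle point (maximin ≠ minimax). Mixed strategy needed.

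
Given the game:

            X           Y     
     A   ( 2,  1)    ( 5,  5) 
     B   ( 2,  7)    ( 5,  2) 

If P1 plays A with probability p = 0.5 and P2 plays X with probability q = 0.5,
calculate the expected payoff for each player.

E[P1] = 3.5, E[P2] = 3.75

Work:
E[P1] = p·q·π₁(A,X) + p·(1-q)·π₁(A,Y) + (1-p)·q·π₁(B,X) + (1-p)·(1-q)·π₁(B,Y)
= 0.5·0.5·2 + 0.5·0.5·5 + 0.5·0.5·2 + 0.5·0.5·5
= 3.5

E[P2] = 3.75 (similar calculation)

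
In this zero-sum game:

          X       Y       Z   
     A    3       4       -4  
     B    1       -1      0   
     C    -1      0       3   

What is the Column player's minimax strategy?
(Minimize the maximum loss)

Column should play X or Z (all achieve the minimum), value = 3

Work:
Column player minimizes Row's maximum payoff:
Column X: max payoff to Row = 3
Column Y: max payoff to Row = 4
Column Z: max payoff to Row = 3
Minimum is 3, achieved by columns X, Z (tied).
Each of X or Z is a minimax strategy.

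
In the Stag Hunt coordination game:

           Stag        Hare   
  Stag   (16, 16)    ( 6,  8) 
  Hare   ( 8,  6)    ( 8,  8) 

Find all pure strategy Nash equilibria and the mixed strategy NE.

Pure NE: (Stag, Stag) and (Hare, Hare); Mixed NE: p = 0.2, q = 0.2

Work:
Check pure NE:
(Stag, Stag): (16, 16) - no unilateral deviation beneficial
(Hare, Hare): (8, 8) - no unilateral deviation beneficial
Mixed NE: P1 plays Stag with p = 0.2, P2 plays Stag with q = 0.2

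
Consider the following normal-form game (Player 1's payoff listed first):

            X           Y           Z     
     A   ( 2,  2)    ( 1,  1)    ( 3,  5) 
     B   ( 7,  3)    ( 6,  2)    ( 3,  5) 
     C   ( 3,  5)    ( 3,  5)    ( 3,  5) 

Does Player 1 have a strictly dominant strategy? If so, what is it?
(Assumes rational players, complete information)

No strictly dominant strategy exists for Player 1

Work:
A strategy strictly dominates another if it gives a strictly higher payoff against every opponent action. Compare each pair of P1's strategies column-by-column:
  A vs B: [2 vs 7, 1 vs 6, 3 vs 3] → A does not strictly dominate B (column X: 2 ≤ 7)
  A vs C: [2 vs 3, 1 vs 3, 3 vs 3] → A does not strictly dominate C (column X: 2 ≤ 3)
  B vs A: [7 vs 2, 6 vs 1, 3 vs 3] → B does not strictly dominate A (column Z: 3 ≤ 3)
  B vs C: [7 vs 3, 6 vs 3, 3 vs 3] → B does not strictly dominate C (column Z: 3 ≤ 3)
  C vs A: [3 vs 2, 3 vs 1, 3 vs 3] → C does not strictly dominate A (column Z: 3 ≤ 3)
  C vs B: [3 vs 7, 3 vs 6, 3 vs 3] → C does not strictly dominate B (column X: 3 ≤ 7)
No single strategy strictly dominates all others → no strictly dominant strategy.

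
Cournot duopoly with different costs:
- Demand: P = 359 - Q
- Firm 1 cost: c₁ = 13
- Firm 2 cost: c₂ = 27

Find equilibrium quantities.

q₁* = 120.0, q₂* = 106.0

Work:
Reaction: q₁ = (359 - 13 - q₂)/2
Reaction: q₂ = (359 - 27 - q₁)/2
Solve simultaneously:
q₁* = (359 - 2×13 + 27)/3 = 120.0
q₂* = (359 - 2×27 + 13)/3 = 106.0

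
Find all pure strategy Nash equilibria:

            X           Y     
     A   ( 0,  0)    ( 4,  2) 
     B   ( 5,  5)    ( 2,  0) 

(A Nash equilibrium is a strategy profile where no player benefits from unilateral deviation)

Nash equilibrium: (A, Y), (B, X)

Work:
Best responses:
  P1 vs X: payoffs [0, 5] → best response B (payoff 5)
  P1 vs Y: payoffs [4, 2] → best response A (payoff 4)
  P2 vs A: payoffs [0, 2] → best response Y (payoff 2)
  P2 vs B: payoffs [5, 0] → best response X (payoff 5)
Mutual best responses: (A,Y), (B,X) → Nash equilibria.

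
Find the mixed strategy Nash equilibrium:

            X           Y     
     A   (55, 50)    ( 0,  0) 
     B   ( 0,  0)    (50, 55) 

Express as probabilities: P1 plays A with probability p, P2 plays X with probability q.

p = 0.5238, q = 0.4762

Work:
Find probabilities that make opponent indifferent:
P2 chooses q to make P1 indifferent between A and B
P1 chooses p to make P2 indifferent between X and Y
Mixed NE: P1 plays (A: 0.5238, B: 0.4762), P2 plays (X: 0.4762, Y: 0.5238)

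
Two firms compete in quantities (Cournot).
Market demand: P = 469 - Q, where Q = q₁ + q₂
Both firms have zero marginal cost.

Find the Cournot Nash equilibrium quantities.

q₁* = q₂* = 156.33; P* = 156.33

Work:
Profit: π_i = P·q_i = (a - q_i - q_j)·q_i
FOC: ∂π_i/∂q_i = a - 2q_i - q_j = 0
Reaction function: q_i = (469 - q_j)/2
Symmetry: q* = 469/3 = 156.33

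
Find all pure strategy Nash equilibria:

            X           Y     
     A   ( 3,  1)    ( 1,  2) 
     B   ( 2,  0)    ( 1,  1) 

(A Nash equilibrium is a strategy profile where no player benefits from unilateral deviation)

Nash equilibrium: (A, Y), (B, Y)

Work:
Best responses:
  P1 vs X: payoffs [3, 2] → best response A (payoff 3)
  P1 vs Y: payoffs [1, 1] → best response A/B (payoff 1)
  P2 vs A: payoffs [1, 2] → best response Y (payoff 2)
  P2 vs B: payoffs [0, 1] → best response Y (payoff 1)
Mutual best responses: (A,Y), (B,Y) → Nash equilibria.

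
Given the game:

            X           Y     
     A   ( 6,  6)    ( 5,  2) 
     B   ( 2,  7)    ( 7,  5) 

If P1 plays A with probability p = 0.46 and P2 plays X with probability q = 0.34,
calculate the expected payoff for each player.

E[P1] = 5.3184, E[P2] = 4.6128

Work:
E[P1] = p·q·π₁(A,X) + p·(1-q)·π₁(A,Y) + (1-p)·q·π₁(B,X) + (1-p)·(1-q)·π₁(B,Y)
= 0.46·0.34·6 + 0.46·0.66·5 + 0.54·0.34·2 + 0.54·0.66·7
= 5.3184

E[P2] = 4.6128 (similar calculation)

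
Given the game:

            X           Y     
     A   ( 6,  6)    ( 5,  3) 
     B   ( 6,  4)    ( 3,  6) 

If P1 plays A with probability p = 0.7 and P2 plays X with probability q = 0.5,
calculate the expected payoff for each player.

E[P1] = 5.2, E[P2] = 4.65

Work:
E[P1] = p·q·π₁(A,X) + p·(1-q)·π₁(A,Y) + (1-p)·q·π₁(B,X) + (1-p)·(1-q)·π₁(B,Y)
= 0.7·0.5·6 + 0.7·0.5·5 + 0.3·0.5·6 + 0.3·0.5·3
= 5.2

E[P2] = 4.65 (similar calculation)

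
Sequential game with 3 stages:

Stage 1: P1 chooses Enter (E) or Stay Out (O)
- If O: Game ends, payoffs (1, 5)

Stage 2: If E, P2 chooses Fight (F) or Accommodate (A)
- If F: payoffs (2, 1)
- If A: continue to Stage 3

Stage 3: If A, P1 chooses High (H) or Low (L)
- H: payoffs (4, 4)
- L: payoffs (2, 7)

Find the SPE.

SPE: (E, A, H); Outcome (4, 4)

Work:
Stage 3: P1 chooses H (4 vs 2)
Stage 2: P2: F->1, A->4 (anticipating H). Choose A
Stage 1: P1: O->1, E->4 (anticipating A, H). Choose E
SPE path: E -> A -> H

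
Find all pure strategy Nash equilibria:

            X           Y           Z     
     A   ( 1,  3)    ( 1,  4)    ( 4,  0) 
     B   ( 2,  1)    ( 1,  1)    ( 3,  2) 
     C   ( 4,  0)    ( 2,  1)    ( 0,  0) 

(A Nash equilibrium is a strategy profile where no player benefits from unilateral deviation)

Nash equilibrium: (C, Y)

Work:
Best responses:
  P1 vs X: payoffs [1, 2, 4] → best response C (payoff 4)
  P1 vs Y: payoffs [1, 1, 2] → best response C (payoff 2)
  P1 vs Z: payoffs [4, 3, 0] → best response A (payoff 4)
  P2 vs A: payoffs [3, 4, 0] → best response Y (payoff 4)
  P2 vs B: payoffs [1, 1, 2] → best response Z (payoff 2)
  P2 vs C: payoffs [0, 1, 0] → best response Y (payoff 1)
Mutual best responses: (C,Y) → Nash equilibria.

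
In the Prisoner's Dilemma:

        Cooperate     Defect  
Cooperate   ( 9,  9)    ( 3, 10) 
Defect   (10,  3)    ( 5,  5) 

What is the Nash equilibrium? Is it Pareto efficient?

(Defect, Defect) is NE; not Pareto efficient

Work:
Defect dominates Cooperate for both players:
If P2 cooperates: Defect (10) > Cooperate (9)
If P2 defects: Defect (5) > Cooperate (3)
NE: (Defect, Defect) with payoff (5, 5)
But (Cooperate, Cooperate) = (9, 9) Pareto dominates (5, 5)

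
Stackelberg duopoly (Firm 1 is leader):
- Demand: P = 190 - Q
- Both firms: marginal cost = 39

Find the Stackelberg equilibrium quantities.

q₁* (leader) = 75.5, q₂* (follower) = 37.75

Work:
Follower's reaction: q₂ = (a - c - q₁)/2
Leader substitutes: π₁ = q₁·(a - q₁ - (a-c-q₁)/2 - c)
FOC: q₁* = (190 - 39)/2 = 75.50
Then: q₂* = (190 - 39 - 75.5)/2 = 37.75
Leader has first-mover advantage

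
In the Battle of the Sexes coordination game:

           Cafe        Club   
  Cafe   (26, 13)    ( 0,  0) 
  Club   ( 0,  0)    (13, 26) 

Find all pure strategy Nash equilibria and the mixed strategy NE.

Pure NE: (Cafe, Cafe) and (Club, Club); Mixed NE: p = 0.6667, q = 0.3333

Work:
Check pure NE:
(Cafe, Cafe): (26, 13) - no unilateral deviation beneficial
(Club, Club): (13, 26) - no unilateral deviation beneficial
Mixed NE: P1 plays Cafe with p = 0.6667, P2 plays Cafe with q = 0.3333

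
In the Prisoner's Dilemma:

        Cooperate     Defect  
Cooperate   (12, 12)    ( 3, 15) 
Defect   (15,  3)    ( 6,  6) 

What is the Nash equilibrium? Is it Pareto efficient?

(Defect, Defect) is NE; not Pareto efficient

Work:
Defect dominates Cooperate for both players:
If P2 cooperates: Defect (15) > Cooperate (12)
If P2 defects: Defect (6) > Cooperate (3)
NE: (Defect, Defect) with payoff (6, 6)
But (Cooperate, Cooperate) = (12, 12) Pareto dominates (6, 6)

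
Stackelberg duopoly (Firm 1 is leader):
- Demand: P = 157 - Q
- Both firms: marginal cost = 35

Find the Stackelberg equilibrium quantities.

q₁* (leader) = 61.0, q₂* (follower) = 30.5

Work:
Follower's reaction: q₂ = (a - c - q₁)/2
Leader substitutes: π₁ = q₁·(a - q₁ - (a-c-q₁)/2 - c)
FOC: q₁* = (157 - 35)/2 = 61.00
Then: q₂* = (157 - 35 - 61.0)/2 = 30.50
Leader has first-mover advantage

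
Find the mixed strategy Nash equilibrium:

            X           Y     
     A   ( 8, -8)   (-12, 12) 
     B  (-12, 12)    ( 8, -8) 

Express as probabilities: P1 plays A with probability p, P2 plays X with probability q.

p = 0.5, q = 0.5

Work:
Find probabilities that make opponent indifferent:
P2 chooses q to make P1 indifferent between A and B
P1 chooses p to make P2 indifferent between X and Y
Mixed NE: P1 plays (A: 0.5, B: 0.5), P2 plays (X: 0.5, Y: 0.5)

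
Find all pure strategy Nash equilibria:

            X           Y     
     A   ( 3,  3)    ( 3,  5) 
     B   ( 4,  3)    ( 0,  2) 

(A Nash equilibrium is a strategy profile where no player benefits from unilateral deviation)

Nash equilibrium: (A, Y), (B, X)

Work:
Best responses:
  P1 vs X: payoffs [3, 4] → best response B (payoff 4)
  P1 vs Y: payoffs [3, 0] → best response A (payoff 3)
  P2 vs A: payoffs [3, 5] → best response Y (payoff 5)
  P2 vs B: payoffs [3, 2] → best response X (payoff 3)
Mutual best responses: (A,Y), (B,X) → Nash equilibria.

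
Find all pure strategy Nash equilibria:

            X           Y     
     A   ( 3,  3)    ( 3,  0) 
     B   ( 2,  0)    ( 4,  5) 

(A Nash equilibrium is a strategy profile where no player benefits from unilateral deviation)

Nash equilibrium: (A, X), (B, Y)

Work:
Best responses:
  P1 vs X: payoffs [3, 2] → best response A (payoff 3)
  P1 vs Y: payoffs [3, 4] → best response B (payoff 4)
  P2 vs A: payoffs [3, 0] → best response X (payoff 3)
  P2 vs B: payoffs [0, 5] → best response Y (payoff 5)
Mutual best responses: (A,X), (B,Y) → Nash equilibria.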